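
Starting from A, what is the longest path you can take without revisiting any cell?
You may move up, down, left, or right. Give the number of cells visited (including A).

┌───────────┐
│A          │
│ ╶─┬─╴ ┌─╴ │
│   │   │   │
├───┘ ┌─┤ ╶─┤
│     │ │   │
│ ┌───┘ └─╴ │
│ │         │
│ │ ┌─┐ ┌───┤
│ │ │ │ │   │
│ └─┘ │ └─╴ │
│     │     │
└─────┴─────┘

Finding longest simple path using DFS:
Start: (0, 0)
Longest path visits 19 cells
Path: A → right → right → right → right → right → down → left → down → right → down → left → left → down → down → right → right → up → left

Solution:

┌───────────┐
│A → → → → ↓│
│ ╶─┬─╴ ┌─╴ │
│   │   │↓ ↲│
├───┘ ┌─┤ ╶─┤
│     │ │↳ ↓│
│ ┌───┘ └─╴ │
│ │    ↓ ← ↲│
│ │ ┌─┐ ┌───┤
│ │ │ │↓│B ↰│
│ └─┘ │ └─╴ │
│     │↳ → ↑│
└─────┴─────┘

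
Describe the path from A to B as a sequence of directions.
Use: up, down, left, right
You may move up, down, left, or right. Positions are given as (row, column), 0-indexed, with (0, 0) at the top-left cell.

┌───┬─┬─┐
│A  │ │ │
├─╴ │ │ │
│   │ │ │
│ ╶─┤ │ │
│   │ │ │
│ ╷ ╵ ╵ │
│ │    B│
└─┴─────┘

Finding the path and converting it to directions:
Path through cells: (0,0) → (0,1) → (1,1) → (1,0) → (2,0) → (2,1) → (3,1) → (3,2) → (3,3)
Directions: right, down, left, down, right, down, right, right

Solution:

┌───┬─┬─┐
│A ↓│ │ │
├─╴ │ │ │
│↓ ↲│ │ │
│ ╶─┤ │ │
│↳ ↓│ │ │
│ ╷ ╵ ╵ │
│ │↳ → B│
└─┴─────┘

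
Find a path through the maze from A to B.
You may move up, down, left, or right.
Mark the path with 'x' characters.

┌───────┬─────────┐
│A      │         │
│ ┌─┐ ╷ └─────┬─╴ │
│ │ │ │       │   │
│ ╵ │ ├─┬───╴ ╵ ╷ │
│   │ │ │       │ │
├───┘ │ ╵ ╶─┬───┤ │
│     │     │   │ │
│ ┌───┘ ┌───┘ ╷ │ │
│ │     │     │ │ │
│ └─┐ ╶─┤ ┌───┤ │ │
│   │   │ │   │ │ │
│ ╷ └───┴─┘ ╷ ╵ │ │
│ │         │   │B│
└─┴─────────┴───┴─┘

Finding the shortest path through the maze:
Path length: 16 steps
Directions: right → right → right → down → right → right → right → down → right → up → right → down → down → down → down → down

Solution:

┌───────┬─────────┐
│A x x x│         │
│ ┌─┐ ╷ └─────┬─╴ │
│ │ │ │x x x x│x x│
│ ╵ │ ├─┬───╴ ╵ ╷ │
│   │ │ │    x x│x│
├───┘ │ ╵ ╶─┬───┤ │
│     │     │   │x│
│ ┌───┘ ┌───┘ ╷ │ │
│ │     │     │ │x│
│ └─┐ ╶─┤ ┌───┤ │ │
│   │   │ │   │ │x│
│ ╷ └───┴─┘ ╷ ╵ │ │
│ │         │   │B│
└─┴─────────┴───┴─┘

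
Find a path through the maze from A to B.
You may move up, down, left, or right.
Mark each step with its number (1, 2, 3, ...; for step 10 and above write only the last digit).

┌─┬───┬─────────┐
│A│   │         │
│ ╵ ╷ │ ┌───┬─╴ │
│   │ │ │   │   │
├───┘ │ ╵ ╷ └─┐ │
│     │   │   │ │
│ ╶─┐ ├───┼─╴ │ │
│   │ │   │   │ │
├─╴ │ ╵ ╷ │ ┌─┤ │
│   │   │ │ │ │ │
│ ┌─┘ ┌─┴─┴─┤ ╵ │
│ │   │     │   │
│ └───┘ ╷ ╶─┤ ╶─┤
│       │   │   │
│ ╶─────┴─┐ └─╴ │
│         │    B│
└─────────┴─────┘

Finding the shortest path through the maze:
Path length: 24 steps
Directions: down → right → up → right → down → down → left → left → down → right → down → left → down → down → right → right → right → up → right → down → right → down → right → right

Solution:

┌─┬───┬─────────┐
│A│3 4│         │
│ ╵ ╷ │ ┌───┬─╴ │
│1 2│5│ │   │   │
├───┘ │ ╵ ╷ └─┐ │
│8 7 6│   │   │ │
│ ╶─┐ ├───┼─╴ │ │
│9 0│ │   │   │ │
├─╴ │ ╵ ╷ │ ┌─┤ │
│2 1│   │ │ │ │ │
│ ┌─┘ ┌─┴─┴─┤ ╵ │
│3│   │8 9  │   │
│ └───┘ ╷ ╶─┤ ╶─┤
│4 5 6 7│0 1│   │
│ ╶─────┴─┐ └─╴ │
│         │2 3 B│
└─────────┴─────┘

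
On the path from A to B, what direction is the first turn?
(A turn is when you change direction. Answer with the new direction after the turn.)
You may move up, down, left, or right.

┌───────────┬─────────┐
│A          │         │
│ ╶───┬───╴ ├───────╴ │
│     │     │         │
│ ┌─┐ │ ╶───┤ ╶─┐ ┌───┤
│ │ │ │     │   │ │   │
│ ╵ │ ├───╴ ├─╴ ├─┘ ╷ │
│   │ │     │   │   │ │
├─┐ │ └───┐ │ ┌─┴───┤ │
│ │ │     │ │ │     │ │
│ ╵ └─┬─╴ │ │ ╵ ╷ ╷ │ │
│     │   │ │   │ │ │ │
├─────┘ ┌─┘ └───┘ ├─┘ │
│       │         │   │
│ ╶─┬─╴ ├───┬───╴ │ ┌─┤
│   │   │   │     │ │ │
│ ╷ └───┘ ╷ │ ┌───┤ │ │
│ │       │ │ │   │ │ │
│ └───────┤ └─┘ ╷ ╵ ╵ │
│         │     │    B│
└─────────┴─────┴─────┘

Directions: down, right, right, down, down, down, right, right, down, left, down, left, left, left, down, right, down, right, right, right, up, right, down, down, right, right, up, right, down, right, right
First turn direction: right

Solution:

┌───────────┬─────────┐
│A          │         │
│ ╶───┬───╴ ├───────╴ │
│↳ → ↓│     │         │
│ ┌─┐ │ ╶───┤ ╶─┐ ┌───┤
│ │ │↓│     │   │ │   │
│ ╵ │ ├───╴ ├─╴ ├─┘ ╷ │
│   │↓│     │   │   │ │
├─┐ │ └───┐ │ ┌─┴───┤ │
│ │ │↳ → ↓│ │ │     │ │
│ ╵ └─┬─╴ │ │ ╵ ╷ ╷ │ │
│     │↓ ↲│ │   │ │ │ │
├─────┘ ┌─┘ └───┘ ├─┘ │
│↓ ← ← ↲│         │   │
│ ╶─┬─╴ ├───┬───╴ │ ┌─┤
│↳ ↓│   │↱ ↓│     │ │ │
│ ╷ └───┘ ╷ │ ┌───┤ │ │
│ │↳ → → ↑│↓│ │↱ ↓│ │ │
│ └───────┤ └─┘ ╷ ╵ ╵ │
│         │↳ → ↑│↳ → B│
└─────────┴─────┴─────┘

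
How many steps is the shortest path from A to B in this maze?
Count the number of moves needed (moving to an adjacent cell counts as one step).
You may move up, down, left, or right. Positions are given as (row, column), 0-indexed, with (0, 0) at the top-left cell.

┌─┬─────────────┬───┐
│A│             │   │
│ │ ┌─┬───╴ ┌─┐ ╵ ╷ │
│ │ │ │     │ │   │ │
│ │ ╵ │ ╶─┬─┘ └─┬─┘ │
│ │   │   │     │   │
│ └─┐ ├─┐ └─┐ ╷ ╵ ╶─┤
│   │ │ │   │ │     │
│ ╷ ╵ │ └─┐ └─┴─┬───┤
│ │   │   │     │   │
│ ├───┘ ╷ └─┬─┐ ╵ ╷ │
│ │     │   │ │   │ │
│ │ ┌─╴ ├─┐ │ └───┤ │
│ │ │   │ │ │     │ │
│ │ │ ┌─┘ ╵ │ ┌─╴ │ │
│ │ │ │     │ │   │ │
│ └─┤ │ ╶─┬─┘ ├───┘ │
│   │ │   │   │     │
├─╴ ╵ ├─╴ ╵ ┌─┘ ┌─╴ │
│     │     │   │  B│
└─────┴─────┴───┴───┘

Using BFS to find shortest path:
Start: (0, 0), End: (9, 9)
Path found:
(0,0) → (1,0) → (2,0) → (3,0) → (3,1) → (4,1) → (4,2) → (3,2) → (2,2) → (2,1) → (1,1) → (0,1) → (0,2) → (0,3) → (0,4) → (0,5) → (1,5) → (1,4) → (1,3) → (2,3) → (2,4) → (3,4) → (3,5) → (4,5) → (4,6) → (4,7) → (5,7) → (5,8) → (4,8) → (4,9) → (5,9) → (6,9) → (7,9) → (8,9) → (9,9)
Number of steps: 34

Solution:

┌─┬─────────────┬───┐
│A│↱ → → → ↓    │   │
│ │ ┌─┬───╴ ┌─┐ ╵ ╷ │
│↓│↑│ │↓ ← ↲│ │   │ │
│ │ ╵ │ ╶─┬─┘ └─┬─┘ │
│↓│↑ ↰│↳ ↓│     │   │
│ └─┐ ├─┐ └─┐ ╷ ╵ ╶─┤
│↳ ↓│↑│ │↳ ↓│ │     │
│ ╷ ╵ │ └─┐ └─┴─┬───┤
│ │↳ ↑│   │↳ → ↓│↱ ↓│
│ ├───┘ ╷ └─┬─┐ ╵ ╷ │
│ │     │   │ │↳ ↑│↓│
│ │ ┌─╴ ├─┐ │ └───┤ │
│ │ │   │ │ │     │↓│
│ │ │ ┌─┘ ╵ │ ┌─╴ │ │
│ │ │ │     │ │   │↓│
│ └─┤ │ ╶─┬─┘ ├───┘ │
│   │ │   │   │    ↓│
├─╴ ╵ ├─╴ ╵ ┌─┘ ┌─╴ │
│     │     │   │  B│
└─────┴─────┴───┴───┘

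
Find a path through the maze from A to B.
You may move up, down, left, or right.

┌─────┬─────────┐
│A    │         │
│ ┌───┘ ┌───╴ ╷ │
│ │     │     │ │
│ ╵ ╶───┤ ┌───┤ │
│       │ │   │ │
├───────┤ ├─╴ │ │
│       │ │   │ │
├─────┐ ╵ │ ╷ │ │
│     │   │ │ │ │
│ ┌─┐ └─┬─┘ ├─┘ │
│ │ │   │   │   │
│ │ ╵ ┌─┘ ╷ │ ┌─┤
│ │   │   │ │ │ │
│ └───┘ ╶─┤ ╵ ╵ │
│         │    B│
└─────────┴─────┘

Finding the shortest path through the maze:
Path length: 20 steps
Directions: down → down → right → up → right → right → up → right → right → right → right → down → down → down → down → down → left → down → down → right

Solution:

┌─────┬─────────┐
│A    │↱ → → → ↓│
│ ┌───┘ ┌───╴ ╷ │
│↓│↱ → ↑│     │↓│
│ ╵ ╶───┤ ┌───┤ │
│↳ ↑    │ │   │↓│
├───────┤ ├─╴ │ │
│       │ │   │↓│
├─────┐ ╵ │ ╷ │ │
│     │   │ │ │↓│
│ ┌─┐ └─┬─┘ ├─┘ │
│ │ │   │   │↓ ↲│
│ │ ╵ ┌─┘ ╷ │ ┌─┤
│ │   │   │ │↓│ │
│ └───┘ ╶─┤ ╵ ╵ │
│         │  ↳ B│
└─────────┴─────┘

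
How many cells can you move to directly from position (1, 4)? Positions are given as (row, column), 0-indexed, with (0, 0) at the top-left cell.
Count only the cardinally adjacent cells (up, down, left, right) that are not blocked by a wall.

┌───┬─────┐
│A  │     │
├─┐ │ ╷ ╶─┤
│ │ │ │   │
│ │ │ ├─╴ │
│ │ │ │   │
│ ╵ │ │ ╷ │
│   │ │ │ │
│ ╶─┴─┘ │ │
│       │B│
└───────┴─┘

Checking passable neighbors of (1, 4):
Neighbors: (2, 4), (1, 3)
Count: 2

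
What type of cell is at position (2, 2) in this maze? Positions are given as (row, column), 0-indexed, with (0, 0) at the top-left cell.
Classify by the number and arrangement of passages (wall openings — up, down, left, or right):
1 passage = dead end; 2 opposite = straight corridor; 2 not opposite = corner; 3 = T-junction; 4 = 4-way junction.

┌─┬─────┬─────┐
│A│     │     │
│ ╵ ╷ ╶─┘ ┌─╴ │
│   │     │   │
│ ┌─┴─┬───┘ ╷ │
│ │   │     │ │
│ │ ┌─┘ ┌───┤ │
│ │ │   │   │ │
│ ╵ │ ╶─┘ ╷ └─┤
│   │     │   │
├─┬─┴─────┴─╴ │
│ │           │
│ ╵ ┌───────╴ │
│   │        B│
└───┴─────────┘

Checking cell at (2, 2):
Number of passages: 1
Cell type: dead end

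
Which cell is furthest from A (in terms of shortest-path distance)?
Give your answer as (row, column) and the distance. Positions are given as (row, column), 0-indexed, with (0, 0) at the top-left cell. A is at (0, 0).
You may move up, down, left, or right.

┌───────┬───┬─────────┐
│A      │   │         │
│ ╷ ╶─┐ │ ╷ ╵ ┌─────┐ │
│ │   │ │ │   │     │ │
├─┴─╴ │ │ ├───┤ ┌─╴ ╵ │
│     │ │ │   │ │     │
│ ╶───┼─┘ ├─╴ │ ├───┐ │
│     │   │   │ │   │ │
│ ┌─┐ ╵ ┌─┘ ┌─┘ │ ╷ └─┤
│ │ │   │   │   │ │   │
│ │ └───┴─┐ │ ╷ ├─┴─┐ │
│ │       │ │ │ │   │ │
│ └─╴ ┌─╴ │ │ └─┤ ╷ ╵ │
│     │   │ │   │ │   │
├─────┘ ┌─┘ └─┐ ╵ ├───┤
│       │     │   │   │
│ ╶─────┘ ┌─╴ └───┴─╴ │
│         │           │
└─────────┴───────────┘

Computing BFS distances from A to all cells:
Furthest cell: (4, 8)
Distance: 50 steps

Path from A to the furthest cell:

┌───────┬───┬─────────┐
│A ↓    │↱ ↓│↱ → → → ↓│
│ ╷ ╶─┐ │ ╷ ╵ ┌─────┐ │
│ │↳ ↓│ │↑│↳ ↑│↓ ← ↰│↓│
├─┴─╴ │ │ ├───┤ ┌─╴ ╵ │
│↓ ← ↲│ │↑│   │↓│  ↑ ↲│
│ ╶───┼─┘ ├─╴ │ ├───┐ │
│↳ → ↓│↱ ↑│   │↓│↓ ↰│ │
│ ┌─┐ ╵ ┌─┘ ┌─┘ │ ╷ └─┤
│ │ │↳ ↑│   │↓ ↲│B│↑ ↰│
│ │ └───┴─┐ │ ╷ ├─┴─┐ │
│ │       │ │↓│ │↱ ↓│↑│
│ └─╴ ┌─╴ │ │ └─┤ ╷ ╵ │
│     │   │ │↳ ↓│↑│↳ ↑│
├─────┘ ┌─┘ └─┐ ╵ ├───┤
│       │     │↳ ↑│   │
│ ╶─────┘ ┌─╴ └───┴─╴ │
│         │           │
└─────────┴───────────┘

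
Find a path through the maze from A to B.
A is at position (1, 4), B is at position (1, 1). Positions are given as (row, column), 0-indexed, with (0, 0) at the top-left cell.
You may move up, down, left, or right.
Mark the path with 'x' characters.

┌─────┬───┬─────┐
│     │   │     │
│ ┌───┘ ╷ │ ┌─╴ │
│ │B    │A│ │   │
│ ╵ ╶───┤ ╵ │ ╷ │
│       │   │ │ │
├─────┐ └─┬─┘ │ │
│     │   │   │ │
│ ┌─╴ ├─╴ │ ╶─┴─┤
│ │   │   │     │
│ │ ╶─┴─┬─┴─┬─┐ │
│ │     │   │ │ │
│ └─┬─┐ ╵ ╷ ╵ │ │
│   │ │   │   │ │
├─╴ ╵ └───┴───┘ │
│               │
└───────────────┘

Finding the shortest path from (1, 4) to (1, 1):
Path length: 5 steps
Directions: up → left → down → left → left

Solution:

┌─────┬───┬─────┐
│     │x x│     │
│ ┌───┘ ╷ │ ┌─╴ │
│ │B x x│A│ │   │
│ ╵ ╶───┤ ╵ │ ╷ │
│       │   │ │ │
├─────┐ └─┬─┘ │ │
│     │   │   │ │
│ ┌─╴ ├─╴ │ ╶─┴─┤
│ │   │   │     │
│ │ ╶─┴─┬─┴─┬─┐ │
│ │     │   │ │ │
│ └─┬─┐ ╵ ╷ ╵ │ │
│   │ │   │   │ │
├─╴ ╵ └───┴───┘ │
│               │
└───────────────┘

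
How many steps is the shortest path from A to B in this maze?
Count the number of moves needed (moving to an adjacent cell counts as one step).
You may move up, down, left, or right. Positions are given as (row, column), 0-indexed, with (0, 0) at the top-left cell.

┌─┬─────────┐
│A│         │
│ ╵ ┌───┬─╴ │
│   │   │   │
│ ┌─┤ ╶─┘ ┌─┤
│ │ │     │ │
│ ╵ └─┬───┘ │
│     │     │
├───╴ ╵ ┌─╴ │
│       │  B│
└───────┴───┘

Using BFS to find shortest path:
Start: (0, 0), End: (4, 5)
Path found:
(0,0) → (1,0) → (2,0) → (3,0) → (3,1) → (3,2) → (4,2) → (4,3) → (3,3) → (3,4) → (3,5) → (4,5)
Number of steps: 11

Solution:

┌─┬─────────┐
│A│         │
│ ╵ ┌───┬─╴ │
│↓  │   │   │
│ ┌─┤ ╶─┘ ┌─┤
│↓│ │     │ │
│ ╵ └─┬───┘ │
│↳ → ↓│↱ → ↓│
├───╴ ╵ ┌─╴ │
│    ↳ ↑│  B│
└───────┴───┘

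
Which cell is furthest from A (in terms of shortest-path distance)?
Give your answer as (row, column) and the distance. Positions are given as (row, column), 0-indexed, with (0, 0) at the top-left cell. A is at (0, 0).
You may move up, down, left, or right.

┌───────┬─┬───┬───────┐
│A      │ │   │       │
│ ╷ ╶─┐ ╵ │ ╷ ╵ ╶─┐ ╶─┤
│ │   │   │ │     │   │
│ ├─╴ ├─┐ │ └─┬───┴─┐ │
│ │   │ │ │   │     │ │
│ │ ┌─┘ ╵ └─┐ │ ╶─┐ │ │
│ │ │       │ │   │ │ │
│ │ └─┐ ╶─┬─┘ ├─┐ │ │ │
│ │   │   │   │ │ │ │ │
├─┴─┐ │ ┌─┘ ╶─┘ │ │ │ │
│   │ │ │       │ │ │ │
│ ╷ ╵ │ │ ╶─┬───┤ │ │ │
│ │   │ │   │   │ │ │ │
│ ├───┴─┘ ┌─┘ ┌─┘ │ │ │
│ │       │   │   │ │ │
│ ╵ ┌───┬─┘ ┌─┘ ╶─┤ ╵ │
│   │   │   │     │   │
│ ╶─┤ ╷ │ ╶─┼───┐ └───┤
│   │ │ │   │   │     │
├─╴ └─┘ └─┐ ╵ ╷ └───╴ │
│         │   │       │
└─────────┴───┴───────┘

Computing BFS distances from A to all cells:
Furthest cell: (6, 7)
Distance: 83 steps

Path from A to the furthest cell:

┌───────┬─┬───┬───────┐
│A ↓    │ │↱ ↓│↱ → ↓  │
│ ╷ ╶─┐ ╵ │ ╷ ╵ ╶─┐ ╶─┤
│ │↳ ↓│   │↑│↳ ↑  │↳ ↓│
│ ├─╴ ├─┐ │ └─┬───┴─┐ │
│ │↓ ↲│ │ │↑ ↰│↓ ← ↰│↓│
│ │ ┌─┘ ╵ └─┐ │ ╶─┐ │ │
│ │↓│       │↑│↳ ↓│↑│↓│
│ │ └─┐ ╶─┬─┘ ├─┐ │ │ │
│ │↳ ↓│   │↱ ↑│ │↓│↑│↓│
├─┴─┐ │ ┌─┘ ╶─┘ │ │ │ │
│↓ ↰│↓│ │↱ ↑    │↓│↑│↓│
│ ╷ ╵ │ │ ╶─┬───┤ │ │ │
│↓│↑ ↲│ │↑  │↱ B│↓│↑│↓│
│ ├───┴─┘ ┌─┘ ┌─┘ │ │ │
│↓│↱ → → ↑│↱ ↑│↓ ↲│↑│↓│
│ ╵ ┌───┬─┘ ┌─┘ ╶─┤ ╵ │
│↳ ↑│   │↱ ↑│  ↳ ↓│↑ ↲│
│ ╶─┤ ╷ │ ╶─┼───┐ └───┤
│   │ │ │↑ ↰│↓ ↰│↳ → ↓│
├─╴ └─┘ └─┐ ╵ ╷ └───╴ │
│         │↑ ↲│↑ ← ← ↲│
└─────────┴───┴───────┘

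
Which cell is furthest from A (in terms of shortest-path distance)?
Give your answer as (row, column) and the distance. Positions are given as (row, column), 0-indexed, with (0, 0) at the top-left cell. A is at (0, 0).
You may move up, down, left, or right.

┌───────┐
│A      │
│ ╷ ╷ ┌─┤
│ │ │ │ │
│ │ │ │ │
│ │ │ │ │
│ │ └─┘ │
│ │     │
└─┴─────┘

Computing BFS distances from A to all cells:
Furthest cell: (1, 3)
Distance: 8 steps

Path from A to the furthest cell:

┌───────┐
│A ↓    │
│ ╷ ╷ ┌─┤
│ │↓│ │B│
│ │ │ │ │
│ │↓│ │↑│
│ │ └─┘ │
│ │↳ → ↑│
└─┴─────┘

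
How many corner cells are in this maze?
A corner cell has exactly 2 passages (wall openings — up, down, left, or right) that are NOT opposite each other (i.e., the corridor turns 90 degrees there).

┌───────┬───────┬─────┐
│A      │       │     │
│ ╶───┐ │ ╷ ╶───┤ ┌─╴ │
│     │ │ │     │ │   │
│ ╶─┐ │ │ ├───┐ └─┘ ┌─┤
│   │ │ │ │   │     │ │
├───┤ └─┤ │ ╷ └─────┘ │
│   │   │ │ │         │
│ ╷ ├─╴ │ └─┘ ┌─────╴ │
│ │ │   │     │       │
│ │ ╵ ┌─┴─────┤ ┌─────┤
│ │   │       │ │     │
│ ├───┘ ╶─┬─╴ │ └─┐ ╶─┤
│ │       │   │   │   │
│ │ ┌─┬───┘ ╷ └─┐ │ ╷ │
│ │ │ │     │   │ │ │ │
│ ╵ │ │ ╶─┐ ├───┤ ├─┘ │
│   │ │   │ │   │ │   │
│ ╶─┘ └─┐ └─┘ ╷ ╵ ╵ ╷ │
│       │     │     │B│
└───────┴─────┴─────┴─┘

Counting corner cells (2 non-opposite passages):
Total corners: 47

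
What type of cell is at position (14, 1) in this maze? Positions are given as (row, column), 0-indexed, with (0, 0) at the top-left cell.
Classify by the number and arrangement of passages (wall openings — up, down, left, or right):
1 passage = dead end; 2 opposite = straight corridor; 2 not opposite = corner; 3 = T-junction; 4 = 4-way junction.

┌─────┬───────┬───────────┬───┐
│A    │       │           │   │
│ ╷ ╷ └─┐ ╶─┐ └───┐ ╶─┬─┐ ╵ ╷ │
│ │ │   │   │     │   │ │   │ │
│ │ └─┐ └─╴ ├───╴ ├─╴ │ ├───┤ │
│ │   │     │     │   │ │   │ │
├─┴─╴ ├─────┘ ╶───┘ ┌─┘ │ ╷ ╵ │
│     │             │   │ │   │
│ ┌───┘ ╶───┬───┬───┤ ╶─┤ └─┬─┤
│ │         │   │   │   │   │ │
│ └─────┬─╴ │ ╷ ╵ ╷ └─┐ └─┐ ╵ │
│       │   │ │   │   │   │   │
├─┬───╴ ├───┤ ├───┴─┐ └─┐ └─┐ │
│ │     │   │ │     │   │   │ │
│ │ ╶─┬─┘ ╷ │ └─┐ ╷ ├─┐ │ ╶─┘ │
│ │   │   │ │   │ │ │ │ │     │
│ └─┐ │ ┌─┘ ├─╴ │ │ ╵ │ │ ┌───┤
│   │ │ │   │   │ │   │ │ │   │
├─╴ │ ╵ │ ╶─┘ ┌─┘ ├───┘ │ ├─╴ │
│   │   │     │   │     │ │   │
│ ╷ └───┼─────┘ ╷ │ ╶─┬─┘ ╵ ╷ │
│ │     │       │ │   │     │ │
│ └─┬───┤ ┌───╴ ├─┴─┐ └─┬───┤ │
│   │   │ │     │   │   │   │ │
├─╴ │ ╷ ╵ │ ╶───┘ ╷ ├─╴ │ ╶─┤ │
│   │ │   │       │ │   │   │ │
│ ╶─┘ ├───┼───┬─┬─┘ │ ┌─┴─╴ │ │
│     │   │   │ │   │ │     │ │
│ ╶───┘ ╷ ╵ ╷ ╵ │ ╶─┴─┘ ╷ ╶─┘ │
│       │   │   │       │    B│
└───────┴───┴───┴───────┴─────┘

Checking cell at (14, 1):
Number of passages: 2
Cell type: straight corridor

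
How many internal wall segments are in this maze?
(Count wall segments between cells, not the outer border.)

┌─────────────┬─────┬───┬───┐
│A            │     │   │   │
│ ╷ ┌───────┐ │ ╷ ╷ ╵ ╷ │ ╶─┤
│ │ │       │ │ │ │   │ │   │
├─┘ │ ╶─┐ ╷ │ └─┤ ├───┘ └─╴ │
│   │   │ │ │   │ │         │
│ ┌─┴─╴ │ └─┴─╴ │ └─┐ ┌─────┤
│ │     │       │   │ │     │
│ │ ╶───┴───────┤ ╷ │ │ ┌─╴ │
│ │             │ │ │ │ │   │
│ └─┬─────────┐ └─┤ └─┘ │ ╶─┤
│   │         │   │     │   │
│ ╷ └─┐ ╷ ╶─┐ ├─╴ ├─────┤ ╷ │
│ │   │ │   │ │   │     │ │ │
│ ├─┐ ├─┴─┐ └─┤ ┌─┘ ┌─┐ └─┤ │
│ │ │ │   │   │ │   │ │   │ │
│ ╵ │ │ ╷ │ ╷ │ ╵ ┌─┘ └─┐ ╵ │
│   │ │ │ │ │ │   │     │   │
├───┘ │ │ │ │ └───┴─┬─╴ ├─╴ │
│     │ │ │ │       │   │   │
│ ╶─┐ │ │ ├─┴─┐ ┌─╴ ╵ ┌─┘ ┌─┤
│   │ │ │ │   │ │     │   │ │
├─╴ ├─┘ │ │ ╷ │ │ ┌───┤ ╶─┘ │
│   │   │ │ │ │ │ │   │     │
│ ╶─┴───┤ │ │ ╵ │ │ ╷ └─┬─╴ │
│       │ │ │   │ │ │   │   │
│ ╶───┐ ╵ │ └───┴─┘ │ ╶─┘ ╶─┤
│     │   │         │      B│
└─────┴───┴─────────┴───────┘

Counting internal wall segments:
Total internal walls: 169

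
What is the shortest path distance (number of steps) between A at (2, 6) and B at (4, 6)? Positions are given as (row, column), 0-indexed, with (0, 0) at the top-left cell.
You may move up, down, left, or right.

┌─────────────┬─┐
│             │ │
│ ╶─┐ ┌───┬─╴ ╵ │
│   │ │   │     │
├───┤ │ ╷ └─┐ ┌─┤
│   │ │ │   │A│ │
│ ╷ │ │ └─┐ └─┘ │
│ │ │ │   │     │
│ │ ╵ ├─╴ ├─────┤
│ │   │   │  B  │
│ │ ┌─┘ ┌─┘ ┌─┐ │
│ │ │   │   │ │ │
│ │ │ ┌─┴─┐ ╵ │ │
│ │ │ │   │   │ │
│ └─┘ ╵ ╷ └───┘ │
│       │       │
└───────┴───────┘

Finding path from (2, 6) to (4, 6):
Path: (2,6) → (1,6) → (0,6) → (0,5) → (0,4) → (0,3) → (0,2) → (1,2) → (2,2) → (3,2) → (4,2) → (4,1) → (3,1) → (2,1) → (2,0) → (3,0) → (4,0) → (5,0) → (6,0) → (7,0) → (7,1) → (7,2) → (7,3) → (6,3) → (6,4) → (7,4) → (7,5) → (7,6) → (7,7) → (6,7) → (5,7) → (4,7) → (4,6)
Distance: 32 steps

Solution:

┌─────────────┬─┐
│    ↓ ← ← ← ↰│ │
│ ╶─┐ ┌───┬─╴ ╵ │
│   │↓│   │  ↑  │
├───┤ │ ╷ └─┐ ┌─┤
│↓ ↰│↓│ │   │A│ │
│ ╷ │ │ └─┐ └─┘ │
│↓│↑│↓│   │     │
│ │ ╵ ├─╴ ├─────┤
│↓│↑ ↲│   │  B ↰│
│ │ ┌─┘ ┌─┘ ┌─┐ │
│↓│ │   │   │ │↑│
│ │ │ ┌─┴─┐ ╵ │ │
│↓│ │ │↱ ↓│   │↑│
│ └─┘ ╵ ╷ └───┘ │
│↳ → → ↑│↳ → → ↑│
└───────┴───────┘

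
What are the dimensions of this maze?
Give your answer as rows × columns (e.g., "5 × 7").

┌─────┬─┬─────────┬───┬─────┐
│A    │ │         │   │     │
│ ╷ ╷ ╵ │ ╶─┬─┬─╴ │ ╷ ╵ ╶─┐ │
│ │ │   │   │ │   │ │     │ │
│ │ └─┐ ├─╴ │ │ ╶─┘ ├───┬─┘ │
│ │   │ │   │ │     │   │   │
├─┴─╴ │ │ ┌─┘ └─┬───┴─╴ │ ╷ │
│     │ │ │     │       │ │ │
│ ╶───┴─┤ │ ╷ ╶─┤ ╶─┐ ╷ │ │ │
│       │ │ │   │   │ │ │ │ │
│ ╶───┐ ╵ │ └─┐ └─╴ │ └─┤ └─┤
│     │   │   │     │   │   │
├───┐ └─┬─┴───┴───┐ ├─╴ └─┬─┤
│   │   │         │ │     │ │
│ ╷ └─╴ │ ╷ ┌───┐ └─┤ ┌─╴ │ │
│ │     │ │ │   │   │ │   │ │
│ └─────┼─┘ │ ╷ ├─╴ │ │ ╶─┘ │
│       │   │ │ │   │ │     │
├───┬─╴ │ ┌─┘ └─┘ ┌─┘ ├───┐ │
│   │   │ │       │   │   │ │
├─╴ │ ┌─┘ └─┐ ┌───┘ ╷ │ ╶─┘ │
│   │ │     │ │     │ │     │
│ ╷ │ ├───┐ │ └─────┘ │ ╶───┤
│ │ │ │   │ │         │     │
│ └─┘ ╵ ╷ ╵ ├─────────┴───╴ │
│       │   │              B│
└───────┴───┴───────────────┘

Counting the maze dimensions:
Rows (vertical): 13
Columns (horizontal): 14
Dimensions: 13 × 14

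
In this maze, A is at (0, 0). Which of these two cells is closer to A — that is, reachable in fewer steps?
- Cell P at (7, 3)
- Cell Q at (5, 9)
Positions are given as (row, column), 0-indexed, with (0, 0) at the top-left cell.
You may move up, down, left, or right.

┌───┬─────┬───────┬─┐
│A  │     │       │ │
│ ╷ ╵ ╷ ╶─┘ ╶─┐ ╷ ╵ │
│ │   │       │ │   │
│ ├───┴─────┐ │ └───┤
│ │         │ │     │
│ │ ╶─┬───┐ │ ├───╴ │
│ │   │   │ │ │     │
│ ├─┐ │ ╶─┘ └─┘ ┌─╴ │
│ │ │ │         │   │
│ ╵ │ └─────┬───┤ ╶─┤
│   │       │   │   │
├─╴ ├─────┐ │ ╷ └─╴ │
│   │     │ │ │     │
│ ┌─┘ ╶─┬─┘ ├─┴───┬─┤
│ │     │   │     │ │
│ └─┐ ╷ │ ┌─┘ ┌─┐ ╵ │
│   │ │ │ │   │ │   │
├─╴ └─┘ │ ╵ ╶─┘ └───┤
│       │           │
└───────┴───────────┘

Shortest path A → P at (7, 3): 16 steps
Shortest path A → Q at (5, 9): 20 steps

P is closer (16 steps vs 20 steps).

Path to P:

┌───┬─────┬───────┬─┐
│A  │     │       │ │
│ ╷ ╵ ╷ ╶─┘ ╶─┐ ╷ ╵ │
│↓│   │       │ │   │
│ ├───┴─────┐ │ └───┤
│↓│         │ │     │
│ │ ╶─┬───┐ │ ├───╴ │
│↓│   │   │ │ │     │
│ ├─┐ │ ╶─┘ └─┘ ┌─╴ │
│↓│ │ │         │   │
│ ╵ │ └─────┬───┤ ╶─┤
│↳ ↓│       │   │   │
├─╴ ├─────┐ │ ╷ └─╴ │
│↓ ↲│     │ │ │     │
│ ┌─┘ ╶─┬─┘ ├─┴───┬─┤
│↓│    P│   │     │ │
│ └─┐ ╷ │ ┌─┘ ┌─┐ ╵ │
│↳ ↓│ │↑│ │   │ │   │
├─╴ └─┘ │ ╵ ╶─┘ └───┤
│  ↳ → ↑│           │
└───────┴───────────┘

Path to Q:

┌───┬─────┬───────┬─┐
│A ↓│↱ ↓  │↱ → ↓  │ │
│ ╷ ╵ ╷ ╶─┘ ╶─┐ ╷ ╵ │
│ │↳ ↑│↳ → ↑  │↓│   │
│ ├───┴─────┐ │ └───┤
│ │         │ │↳ → ↓│
│ │ ╶─┬───┐ │ ├───╴ │
│ │   │   │ │ │    ↓│
│ ├─┐ │ ╶─┘ └─┘ ┌─╴ │
│ │ │ │         │↓ ↲│
│ ╵ │ └─────┬───┤ ╶─┤
│   │       │   │↳ Q│
├─╴ ├─────┐ │ ╷ └─╴ │
│   │     │ │ │     │
│ ┌─┘ ╶─┬─┘ ├─┴───┬─┤
│ │     │   │     │ │
│ └─┐ ╷ │ ┌─┘ ┌─┐ ╵ │
│   │ │ │ │   │ │   │
├─╴ └─┘ │ ╵ ╶─┘ └───┤
│       │           │
└───────┴───────────┘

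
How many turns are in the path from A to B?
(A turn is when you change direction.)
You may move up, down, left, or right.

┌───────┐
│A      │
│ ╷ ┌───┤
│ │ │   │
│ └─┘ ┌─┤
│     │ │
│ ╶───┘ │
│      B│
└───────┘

Directions: down, down, down, right, right, right
Number of turns: 1

Solution:

┌───────┐
│A      │
│ ╷ ┌───┤
│↓│ │   │
│ └─┘ ┌─┤
│↓    │ │
│ ╶───┘ │
│↳ → → B│
└───────┘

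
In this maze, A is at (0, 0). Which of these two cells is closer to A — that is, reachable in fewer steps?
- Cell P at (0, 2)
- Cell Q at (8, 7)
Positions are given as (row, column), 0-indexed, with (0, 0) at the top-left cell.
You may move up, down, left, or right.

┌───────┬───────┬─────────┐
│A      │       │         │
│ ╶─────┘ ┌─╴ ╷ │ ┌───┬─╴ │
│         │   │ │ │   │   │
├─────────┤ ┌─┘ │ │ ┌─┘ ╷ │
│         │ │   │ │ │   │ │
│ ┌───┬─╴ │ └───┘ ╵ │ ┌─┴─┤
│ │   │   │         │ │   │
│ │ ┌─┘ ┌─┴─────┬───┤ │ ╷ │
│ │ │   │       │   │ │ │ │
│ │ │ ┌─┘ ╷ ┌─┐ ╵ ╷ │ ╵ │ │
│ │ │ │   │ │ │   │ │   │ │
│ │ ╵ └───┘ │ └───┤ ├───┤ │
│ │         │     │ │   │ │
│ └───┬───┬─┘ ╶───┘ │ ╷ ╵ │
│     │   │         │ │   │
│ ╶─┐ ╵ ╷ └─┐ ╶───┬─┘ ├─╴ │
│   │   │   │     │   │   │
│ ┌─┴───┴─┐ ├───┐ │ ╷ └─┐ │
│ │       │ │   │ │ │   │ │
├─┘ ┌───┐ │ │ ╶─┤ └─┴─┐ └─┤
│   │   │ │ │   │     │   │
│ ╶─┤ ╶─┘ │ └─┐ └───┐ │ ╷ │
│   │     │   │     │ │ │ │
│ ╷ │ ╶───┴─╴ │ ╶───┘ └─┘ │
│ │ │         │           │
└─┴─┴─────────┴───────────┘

Shortest path A → P at (0, 2): 2 steps
Shortest path A → Q at (8, 7): 57 steps

P is closer (2 steps vs 57 steps).

Path to P:

┌───────┬───────┬─────────┐
│A → P  │       │         │
│ ╶─────┘ ┌─╴ ╷ │ ┌───┬─╴ │
│         │   │ │ │   │   │
├─────────┤ ┌─┘ │ │ ┌─┘ ╷ │
│         │ │   │ │ │   │ │
│ ┌───┬─╴ │ └───┘ ╵ │ ┌─┴─┤
│ │   │   │         │ │   │
│ │ ┌─┘ ┌─┴─────┬───┤ │ ╷ │
│ │ │   │       │   │ │ │ │
│ │ │ ┌─┘ ╷ ┌─┐ ╵ ╷ │ ╵ │ │
│ │ │ │   │ │ │   │ │   │ │
│ │ ╵ └───┘ │ └───┤ ├───┤ │
│ │         │     │ │   │ │
│ └───┬───┬─┘ ╶───┘ │ ╷ ╵ │
│     │   │         │ │   │
│ ╶─┐ ╵ ╷ └─┐ ╶───┬─┘ ├─╴ │
│   │   │   │     │   │   │
│ ┌─┴───┴─┐ ├───┐ │ ╷ └─┐ │
│ │       │ │   │ │ │   │ │
├─┘ ┌───┐ │ │ ╶─┤ └─┴─┐ └─┤
│   │   │ │ │   │     │   │
│ ╶─┤ ╶─┘ │ └─┐ └───┐ │ ╷ │
│   │     │   │     │ │ │ │
│ ╷ │ ╶───┴─╴ │ ╶───┘ └─┘ │
│ │ │         │           │
└─┴─┴─────────┴───────────┘

Path to Q:

┌───────┬───────┬─────────┐
│A      │↱ → ↓  │↱ → → → ↓│
│ ╶─────┘ ┌─╴ ╷ │ ┌───┬─╴ │
│↳ → → → ↑│↓ ↲│ │↑│   │↓ ↲│
├─────────┤ ┌─┘ │ │ ┌─┘ ╷ │
│         │↓│   │↑│ │↓ ↲│ │
│ ┌───┬─╴ │ └───┘ ╵ │ ┌─┴─┤
│ │   │   │↳ → → ↑  │↓│↱ ↓│
│ │ ┌─┘ ┌─┴─────┬───┤ │ ╷ │
│ │ │   │       │   │↓│↑│↓│
│ │ │ ┌─┘ ╷ ┌─┐ ╵ ╷ │ ╵ │ │
│ │ │ │   │ │ │   │ │↳ ↑│↓│
│ │ ╵ └───┘ │ └───┤ ├───┤ │
│ │         │     │ │↓ ↰│↓│
│ └───┬───┬─┘ ╶───┘ │ ╷ ╵ │
│     │   │         │↓│↑ ↲│
│ ╶─┐ ╵ ╷ └─┐ ╶───┬─┘ ├─╴ │
│   │   │   │  Q ↰│  ↓│   │
│ ┌─┴───┴─┐ ├───┐ │ ╷ └─┐ │
│ │       │ │   │↑│ │↳ ↓│ │
├─┘ ┌───┐ │ │ ╶─┤ └─┴─┐ └─┤
│   │   │ │ │   │↑ ← ↰│↳ ↓│
│ ╶─┤ ╶─┘ │ └─┐ └───┐ │ ╷ │
│   │     │   │     │↑│ │↓│
│ ╷ │ ╶───┴─╴ │ ╶───┘ └─┘ │
│ │ │         │      ↑ ← ↲│
└─┴─┴─────────┴───────────┘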